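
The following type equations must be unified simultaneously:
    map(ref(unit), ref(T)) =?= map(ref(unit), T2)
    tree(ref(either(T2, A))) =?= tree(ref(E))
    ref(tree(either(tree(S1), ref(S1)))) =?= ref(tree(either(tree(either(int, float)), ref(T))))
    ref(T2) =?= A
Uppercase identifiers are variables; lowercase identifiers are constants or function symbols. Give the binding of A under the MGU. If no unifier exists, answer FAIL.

ref(ref(either(int, float)))

Decompose map/2: ref(unit) =?= ref(unit),  ref(T) =?= T2.
Delete trivial equation ref(unit) =?= ref(unit).
Bind T2 := ref(T); substituting into the 2 remaining equations that mention T2 gives: tree(ref(either(ref(T), A))) =?= tree(ref(E)),  ref(ref(T)) =?= A.
Decompose tree/1: ref(either(ref(T), A)) =?= ref(E).
Decompose ref/1: either(ref(T), A) =?= E.
Bind E := either(ref(T), A); no other remaining equation mentions E.
Decompose ref/1: tree(either(tree(S1), ref(S1))) =?= tree(either(tree(either(int, float)), ref(T))).
Decompose tree/1: either(tree(S1), ref(S1)) =?= either(tree(either(int, float)), ref(T)).
Decompose either/2: tree(S1) =?= tree(either(int, float)),  ref(S1) =?= ref(T).
Decompose tree/1: S1 =?= either(int, float).
Bind S1 := either(int, float); substituting into the one remaining equation that mentions S1 gives: ref(either(int, float)) =?= ref(T).
Decompose ref/1: either(int, float) =?= T.
Bind T := either(int, float); substituting into the remaining equation gives: ref(ref(either(int, float))) =?= A. Substituting into the earlier bindings gives T2 := ref(either(int, float)), E := either(ref(either(int, float)), A).
Bind A := ref(ref(either(int, float))). Substituting into the earlier binding gives E := either(ref(either(int, float)), ref(ref(either(int, float)))).
MGU = { T2 := ref(either(int, float)), E := either(ref(either(int, float)), ref(ref(either(int, float)))), S1 := either(int, float), T := either(int, float), A := ref(ref(either(int, float))) }, so A := ref(ref(either(int, float))).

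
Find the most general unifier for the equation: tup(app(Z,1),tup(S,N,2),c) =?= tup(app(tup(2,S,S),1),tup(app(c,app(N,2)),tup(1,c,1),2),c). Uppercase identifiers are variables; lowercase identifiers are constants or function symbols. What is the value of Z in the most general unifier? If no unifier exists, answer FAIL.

tup(2,app(c,app(tup(1,c,1),2)),app(c,app(tup(1,c,1),2)))

Decompose tup/3: app(Z,1) =?= app(tup(2,S,S),1),  tup(S,N,2) =?= tup(app(c,app(N,2)),tup(1,c,1),2),  c =?= c.
Decompose app/2: Z =?= tup(2,S,S),  1 =?= 1.
Bind Z := tup(2,S,S); no other remaining equation mentions Z.
Delete trivial equation 1 =?= 1.
Decompose tup/3: S =?= app(c,app(N,2)),  N =?= tup(1,c,1),  2 =?= 2.
Bind S := app(c,app(N,2)); no other remaining equation mentions S. Substituting into the earlier binding gives Z := tup(2,app(c,app(N,2)),app(c,app(N,2))).
Bind N := tup(1,c,1); no other remaining equation mentions N. Substituting into the earlier bindings gives Z := tup(2,app(c,app(tup(1,c,1),2)),app(c,app(tup(1,c,1),2))), S := app(c,app(tup(1,c,1),2)).
Delete trivial equation 2 =?= 2.
Delete trivial equation c =?= c.
MGU = { Z := tup(2,app(c,app(tup(1,c,1),2)),app(c,app(tup(1,c,1),2))), S := app(c,app(tup(1,c,1),2)), N := tup(1,c,1) }, so Z := tup(2,app(c,app(tup(1,c,1),2)),app(c,app(tup(1,c,1),2))).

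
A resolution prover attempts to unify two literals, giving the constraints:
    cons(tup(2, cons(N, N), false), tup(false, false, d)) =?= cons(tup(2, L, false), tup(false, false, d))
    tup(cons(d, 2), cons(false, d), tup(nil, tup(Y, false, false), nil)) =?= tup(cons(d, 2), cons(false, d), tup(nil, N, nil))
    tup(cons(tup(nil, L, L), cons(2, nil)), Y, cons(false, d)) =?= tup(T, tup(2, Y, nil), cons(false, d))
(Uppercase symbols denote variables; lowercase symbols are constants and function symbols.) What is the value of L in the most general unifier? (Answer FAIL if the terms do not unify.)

FAIL

Decompose cons/2: tup(2, cons(N, N), false) =?= tup(2, L, false),  tup(false, false, d) =?= tup(false, false, d).
Decompose tup/3: 2 =?= 2,  cons(N, N) =?= L,  false =?= false.
Delete trivial equation 2 =?= 2.
Bind L := cons(N, N); substituting into the one remaining equation that mentions L gives: tup(cons(tup(nil, cons(N, N), cons(N, N)), cons(2, nil)), Y, cons(false, d)) =?= tup(T, tup(2, Y, nil), cons(false, d)).
Delete trivial equation false =?= false.
Delete trivial equation tup(false, false, d) =?= tup(false, false, d).
Decompose tup/3: cons(d, 2) =?= cons(d, 2),  cons(false, d) =?= cons(false, d),  tup(nil, tup(Y, false, false), nil) =?= tup(nil, N, nil).
Delete trivial equation cons(d, 2) =?= cons(d, 2).
Delete trivial equation cons(false, d) =?= cons(false, d).
Decompose tup/3: nil =?= nil,  tup(Y, false, false) =?= N,  nil =?= nil.
Delete trivial equation nil =?= nil.
Bind N := tup(Y, false, false); substituting into the one remaining equation that mentions N gives: tup(cons(tup(nil, cons(tup(Y, false, false), tup(Y, false, false)), cons(tup(Y, false, false), tup(Y, false, false))), cons(2, nil)), Y, cons(false, d)) =?= tup(T, tup(2, Y, nil), cons(false, d)). Substituting into the earlier binding gives L := cons(tup(Y, false, false), tup(Y, false, false)).
Delete trivial equation nil =?= nil.
Decompose tup/3: cons(tup(nil, cons(tup(Y, false, false), tup(Y, false, false)), cons(tup(Y, false, false), tup(Y, false, false))), cons(2, nil)) =?= T,  Y =?= tup(2, Y, nil),  cons(false, d) =?= cons(false, d).
Bind T := cons(tup(nil, cons(tup(Y, false, false), tup(Y, false, false)), cons(tup(Y, false, false), tup(Y, false, false))), cons(2, nil)); no other remaining equation mentions T.
Occurs check fails: Y occurs in tup(2, Y, nil); the equation Y =?= tup(2, Y, nil) has no finite solution.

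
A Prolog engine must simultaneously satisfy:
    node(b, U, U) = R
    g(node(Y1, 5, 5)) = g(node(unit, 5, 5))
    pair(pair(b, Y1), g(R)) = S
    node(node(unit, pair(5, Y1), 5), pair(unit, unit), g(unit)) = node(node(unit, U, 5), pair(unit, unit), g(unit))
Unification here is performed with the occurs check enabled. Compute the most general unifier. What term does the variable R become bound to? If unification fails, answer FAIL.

Bind R := node(b, U, U); substituting into the one remaining equation that mentions R gives: pair(pair(b, Y1), g(node(b, U, U))) = S.
Decompose g/1: node(Y1, 5, 5) = node(unit, 5, 5).
Decompose node/3: Y1 = unit,  5 = 5,  5 = 5.
Bind Y1 := unit; substituting into the 2 remaining equations that mention Y1 gives: pair(pair(b, unit), g(node(b, U, U))) = S,  node(node(unit, pair(5, unit), 5), pair(unit, unit), g(unit)) = node(node(unit, U, 5), pair(unit, unit), g(unit)).
Delete trivial equation 5 = 5.
Delete trivial equation 5 = 5.
Bind S := pair(pair(b, unit), g(node(b, U, U))); no other remaining equation mentions S.
Decompose node/3: node(unit, pair(5, unit), 5) = node(unit, U, 5),  pair(unit, unit) = pair(unit, unit),  g(unit) = g(unit).
Decompose node/3: unit = unit,  pair(5, unit) = U,  5 = 5.
Delete trivial equation unit = unit.
Bind U := pair(5, unit); no other remaining equation mentions U. Substituting into the earlier bindings gives R := node(b, pair(5, unit), pair(5, unit)), S := pair(pair(b, unit), g(node(b, pair(5, unit), pair(5, unit)))).
Delete trivial equation 5 = 5.
Delete trivial equation pair(unit, unit) = pair(unit, unit).
Delete trivial equation g(unit) = g(unit).
MGU = { R = node(b, pair(5, unit), pair(5, unit)), Y1 = unit, S = pair(pair(b, unit), g(node(b, pair(5, unit), pair(5, unit)))), U = pair(5, unit) }, so R = node(b, pair(5, unit), pair(5, unit)).

node(b, pair(5, unit), pair(5, unit))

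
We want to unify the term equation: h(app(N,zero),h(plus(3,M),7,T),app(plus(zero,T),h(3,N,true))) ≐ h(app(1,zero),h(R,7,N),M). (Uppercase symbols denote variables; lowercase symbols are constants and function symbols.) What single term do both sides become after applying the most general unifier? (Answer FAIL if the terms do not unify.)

h(app(1,zero),h(plus(3,app(plus(zero,1),h(3,1,true))),7,1),app(plus(zero,1),h(3,1,true)))

Decompose h/3: app(N,zero) ≐ app(1,zero),  h(plus(3,M),7,T) ≐ h(R,7,N),  app(plus(zero,T),h(3,N,true)) ≐ M.
Decompose app/2: N ≐ 1,  zero ≐ zero.
Bind N := 1; substituting into the 2 remaining equations that mention N gives: h(plus(3,M),7,T) ≐ h(R,7,1),  app(plus(zero,T),h(3,1,true)) ≐ M.
Delete trivial equation zero ≐ zero.
Decompose h/3: plus(3,M) ≐ R,  7 ≐ 7,  T ≐ 1.
Bind R := plus(3,M); no other remaining equation mentions R.
Delete trivial equation 7 ≐ 7.
Bind T := 1; substituting into the remaining equation gives: app(plus(zero,1),h(3,1,true)) ≐ M.
Bind M := app(plus(zero,1),h(3,1,true)). Substituting into the earlier binding gives R := plus(3,app(plus(zero,1),h(3,1,true))).
Applying the MGU to either side gives h(app(1,zero),h(plus(3,app(plus(zero,1),h(3,1,true))),7,1),app(plus(zero,1),h(3,1,true))).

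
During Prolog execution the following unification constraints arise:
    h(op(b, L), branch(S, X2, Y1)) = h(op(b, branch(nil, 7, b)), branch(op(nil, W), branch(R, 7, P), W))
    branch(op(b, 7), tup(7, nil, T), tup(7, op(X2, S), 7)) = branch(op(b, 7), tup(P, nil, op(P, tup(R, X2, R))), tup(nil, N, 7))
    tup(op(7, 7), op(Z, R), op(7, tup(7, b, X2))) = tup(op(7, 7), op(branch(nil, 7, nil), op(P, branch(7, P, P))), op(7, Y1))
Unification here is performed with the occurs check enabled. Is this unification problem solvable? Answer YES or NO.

NO

Decompose h/2: op(b, L) = op(b, branch(nil, 7, b)),  branch(S, X2, Y1) = branch(op(nil, W), branch(R, 7, P), W).
Decompose op/2: b = b,  L = branch(nil, 7, b).
Delete trivial equation b = b.
Bind L := branch(nil, 7, b); no other remaining equation mentions L.
Decompose branch/3: S = op(nil, W),  X2 = branch(R, 7, P),  Y1 = W.
Bind S := op(nil, W); substituting into the one remaining equation that mentions S gives: branch(op(b, 7), tup(7, nil, T), tup(7, op(X2, op(nil, W)), 7)) = branch(op(b, 7), tup(P, nil, op(P, tup(R, X2, R))), tup(nil, N, 7)).
Bind X2 := branch(R, 7, P); substituting into the 2 remaining equations that mention X2 gives: branch(op(b, 7), tup(7, nil, T), tup(7, op(branch(R, 7, P), op(nil, W)), 7)) = branch(op(b, 7), tup(P, nil, op(P, tup(R, branch(R, 7, P), R))), tup(nil, N, 7)),  tup(op(7, 7), op(Z, R), op(7, tup(7, b, branch(R, 7, P)))) = tup(op(7, 7), op(branch(nil, 7, nil), op(P, branch(7, P, P))), op(7, Y1)).
Bind Y1 := W; substituting into the one remaining equation that mentions Y1 gives: tup(op(7, 7), op(Z, R), op(7, tup(7, b, branch(R, 7, P)))) = tup(op(7, 7), op(branch(nil, 7, nil), op(P, branch(7, P, P))), op(7, W)).
Decompose branch/3: op(b, 7) = op(b, 7),  tup(7, nil, T) = tup(P, nil, op(P, tup(R, branch(R, 7, P), R))),  tup(7, op(branch(R, 7, P), op(nil, W)), 7) = tup(nil, N, 7).
Delete trivial equation op(b, 7) = op(b, 7).
Decompose tup/3: 7 = P,  nil = nil,  T = op(P, tup(R, branch(R, 7, P), R)).
Bind P := 7; substituting into the 3 remaining equations that mention P gives: T = op(7, tup(R, branch(R, 7, 7), R)),  tup(7, op(branch(R, 7, 7), op(nil, W)), 7) = tup(nil, N, 7),  tup(op(7, 7), op(Z, R), op(7, tup(7, b, branch(R, 7, 7)))) = tup(op(7, 7), op(branch(nil, 7, nil), op(7, branch(7, 7, 7))), op(7, W)). Substituting into the earlier binding gives X2 := branch(R, 7, 7).
Delete trivial equation nil = nil.
Bind T := op(7, tup(R, branch(R, 7, 7), R)); no other remaining equation mentions T.
Decompose tup/3: 7 = nil,  op(branch(R, 7, 7), op(nil, W)) = N,  7 = 7.
Clash: constants 7 and nil differ; no unifier exists.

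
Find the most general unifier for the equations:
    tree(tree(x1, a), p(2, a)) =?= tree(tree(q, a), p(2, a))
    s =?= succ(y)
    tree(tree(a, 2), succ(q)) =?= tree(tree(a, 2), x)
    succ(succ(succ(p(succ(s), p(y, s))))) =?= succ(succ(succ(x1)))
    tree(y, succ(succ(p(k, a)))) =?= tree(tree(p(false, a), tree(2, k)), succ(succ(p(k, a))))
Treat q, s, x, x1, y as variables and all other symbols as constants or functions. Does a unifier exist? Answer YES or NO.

YES

Decompose tree/2: tree(x1, a) =?= tree(q, a),  p(2, a) =?= p(2, a).
Decompose tree/2: x1 =?= q,  a =?= a.
Bind x1 := q; substituting into the one remaining equation that mentions x1 gives: succ(succ(succ(p(succ(s), p(y, s))))) =?= succ(succ(succ(q))).
Delete trivial equation a =?= a.
Delete trivial equation p(2, a) =?= p(2, a).
Bind s := succ(y); substituting into the one remaining equation that mentions s gives: succ(succ(succ(p(succ(succ(y)), p(y, succ(y)))))) =?= succ(succ(succ(q))).
Decompose tree/2: tree(a, 2) =?= tree(a, 2),  succ(q) =?= x.
Delete trivial equation tree(a, 2) =?= tree(a, 2).
Bind x := succ(q); no other remaining equation mentions x.
Decompose succ/1: succ(succ(p(succ(succ(y)), p(y, succ(y))))) =?= succ(succ(q)).
Decompose succ/1: succ(p(succ(succ(y)), p(y, succ(y)))) =?= succ(q).
Decompose succ/1: p(succ(succ(y)), p(y, succ(y))) =?= q.
Bind q := p(succ(succ(y)), p(y, succ(y))); no other remaining equation mentions q. Substituting into the earlier bindings gives x1 := p(succ(succ(y)), p(y, succ(y))), x := succ(p(succ(succ(y)), p(y, succ(y)))).
Decompose tree/2: y =?= tree(p(false, a), tree(2, k)),  succ(succ(p(k, a))) =?= succ(succ(p(k, a))).
Bind y := tree(p(false, a), tree(2, k)); no other remaining equation mentions y. Substituting into the earlier bindings gives x1 := p(succ(succ(tree(p(false, a), tree(2, k)))), p(tree(p(false, a), tree(2, k)), succ(tree(p(false, a), tree(2, k))))), s := succ(tree(p(false, a), tree(2, k))), x := succ(p(succ(succ(tree(p(false, a), tree(2, k)))), p(tree(p(false, a), tree(2, k)), succ(tree(p(false, a), tree(2, k)))))), q := p(succ(succ(tree(p(false, a), tree(2, k)))), p(tree(p(false, a), tree(2, k)), succ(tree(p(false, a), tree(2, k))))).
Delete trivial equation succ(succ(p(k, a))) =?= succ(succ(p(k, a))).
No equations remain and no clash or occurs-check failure arose, so a unifier exists.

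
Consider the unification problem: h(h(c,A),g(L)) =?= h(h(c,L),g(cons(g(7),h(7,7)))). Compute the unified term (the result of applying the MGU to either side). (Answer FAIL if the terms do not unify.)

Decompose h/2: h(c,A) =?= h(c,L),  g(L) =?= g(cons(g(7),h(7,7))).
Decompose h/2: c =?= c,  A =?= L.
Delete trivial equation c =?= c.
Bind A := L; no other remaining equation mentions A.
Decompose g/1: L =?= cons(g(7),h(7,7)).
Bind L := cons(g(7),h(7,7)). Substituting into the earlier binding gives A := cons(g(7),h(7,7)).
Applying the MGU to either side gives h(h(c,cons(g(7),h(7,7))),g(cons(g(7),h(7,7)))).

h(h(c,cons(g(7),h(7,7))),g(cons(g(7),h(7,7))))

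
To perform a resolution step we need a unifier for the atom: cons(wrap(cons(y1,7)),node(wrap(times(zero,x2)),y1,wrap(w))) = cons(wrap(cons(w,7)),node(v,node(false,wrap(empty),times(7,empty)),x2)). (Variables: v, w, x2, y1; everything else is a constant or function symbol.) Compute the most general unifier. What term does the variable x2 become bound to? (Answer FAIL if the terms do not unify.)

wrap(node(false,wrap(empty),times(7,empty)))

Decompose cons/2: wrap(cons(y1,7)) = wrap(cons(w,7)),  node(wrap(times(zero,x2)),y1,wrap(w)) = node(v,node(false,wrap(empty),times(7,empty)),x2).
Decompose wrap/1: cons(y1,7) = cons(w,7).
Decompose cons/2: y1 = w,  7 = 7.
Bind y1 := w; substituting into the one remaining equation that mentions y1 gives: node(wrap(times(zero,x2)),w,wrap(w)) = node(v,node(false,wrap(empty),times(7,empty)),x2).
Delete trivial equation 7 = 7.
Decompose node/3: wrap(times(zero,x2)) = v,  w = node(false,wrap(empty),times(7,empty)),  wrap(w) = x2.
Bind v := wrap(times(zero,x2)); no other remaining equation mentions v.
Bind w := node(false,wrap(empty),times(7,empty)); substituting into the remaining equation gives: wrap(node(false,wrap(empty),times(7,empty))) = x2. Substituting into the earlier binding gives y1 := node(false,wrap(empty),times(7,empty)).
Bind x2 := wrap(node(false,wrap(empty),times(7,empty))). Substituting into the earlier binding gives v := wrap(times(zero,wrap(node(false,wrap(empty),times(7,empty))))).
MGU = { y1 ↦ node(false,wrap(empty),times(7,empty)), v ↦ wrap(times(zero,wrap(node(false,wrap(empty),times(7,empty))))), w ↦ node(false,wrap(empty),times(7,empty)), x2 ↦ wrap(node(false,wrap(empty),times(7,empty))) }, so x2 ↦ wrap(node(false,wrap(empty),times(7,empty))).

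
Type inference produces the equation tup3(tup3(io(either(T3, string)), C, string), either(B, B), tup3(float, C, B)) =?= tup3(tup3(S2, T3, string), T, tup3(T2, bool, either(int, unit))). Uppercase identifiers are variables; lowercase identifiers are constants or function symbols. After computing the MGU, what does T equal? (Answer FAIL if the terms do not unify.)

Decompose tup3/3: tup3(io(either(T3, string)), C, string) =?= tup3(S2, T3, string),  either(B, B) =?= T,  tup3(float, C, B) =?= tup3(T2, bool, either(int, unit)).
Decompose tup3/3: io(either(T3, string)) =?= S2,  C =?= T3,  string =?= string.
Bind S2 := io(either(T3, string)); no other remaining equation mentions S2.
Bind C := T3; substituting into the one remaining equation that mentions C gives: tup3(float, T3, B) =?= tup3(T2, bool, either(int, unit)).
Delete trivial equation string =?= string.
Bind T := either(B, B); no other remaining equation mentions T.
Decompose tup3/3: float =?= T2,  T3 =?= bool,  B =?= either(int, unit).
Bind T2 := float; no other remaining equation mentions T2.
Bind T3 := bool; no other remaining equation mentions T3. Substituting into the earlier bindings gives S2 := io(either(bool, string)), C := bool.
Bind B := either(int, unit). Substituting into the earlier binding gives T := either(either(int, unit), either(int, unit)).
MGU = { S2 := io(either(bool, string)), C := bool, T := either(either(int, unit), either(int, unit)), T2 := float, T3 := bool, B := either(int, unit) }, so T := either(either(int, unit), either(int, unit)).

either(either(int, unit), either(int, unit))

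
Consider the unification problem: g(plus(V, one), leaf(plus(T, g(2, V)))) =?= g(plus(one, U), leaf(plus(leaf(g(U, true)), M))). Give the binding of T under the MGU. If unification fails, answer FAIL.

leaf(g(one, true))

Decompose g/2: plus(V, one) =?= plus(one, U),  leaf(plus(T, g(2, V))) =?= leaf(plus(leaf(g(U, true)), M)).
Decompose plus/2: V =?= one,  one =?= U.
Bind V := one; substituting into the one remaining equation that mentions V gives: leaf(plus(T, g(2, one))) =?= leaf(plus(leaf(g(U, true)), M)).
Bind U := one; substituting into the remaining equation gives: leaf(plus(T, g(2, one))) =?= leaf(plus(leaf(g(one, true)), M)).
Decompose leaf/1: plus(T, g(2, one)) =?= plus(leaf(g(one, true)), M).
Decompose plus/2: T =?= leaf(g(one, true)),  g(2, one) =?= M.
Bind T := leaf(g(one, true)); no other remaining equation mentions T.
Bind M := g(2, one).
MGU = { V ↦ one, U ↦ one, T ↦ leaf(g(one, true)), M ↦ g(2, one) }, so T ↦ leaf(g(one, true)).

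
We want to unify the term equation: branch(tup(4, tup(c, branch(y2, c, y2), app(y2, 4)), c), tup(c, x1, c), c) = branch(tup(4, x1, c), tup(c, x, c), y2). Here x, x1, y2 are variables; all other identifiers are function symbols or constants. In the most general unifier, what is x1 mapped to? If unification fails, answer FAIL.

tup(c, branch(c, c, c), app(c, 4))

Decompose branch/3: tup(4, tup(c, branch(y2, c, y2), app(y2, 4)), c) = tup(4, x1, c),  tup(c, x1, c) = tup(c, x, c),  c = y2.
Decompose tup/3: 4 = 4,  tup(c, branch(y2, c, y2), app(y2, 4)) = x1,  c = c.
Delete trivial equation 4 = 4.
Bind x1 := tup(c, branch(y2, c, y2), app(y2, 4)); substituting into the one remaining equation that mentions x1 gives: tup(c, tup(c, branch(y2, c, y2), app(y2, 4)), c) = tup(c, x, c).
Delete trivial equation c = c.
Decompose tup/3: c = c,  tup(c, branch(y2, c, y2), app(y2, 4)) = x,  c = c.
Delete trivial equation c = c.
Bind x := tup(c, branch(y2, c, y2), app(y2, 4)); no other remaining equation mentions x.
Delete trivial equation c = c.
Bind y2 := c. Substituting into the earlier bindings gives x1 := tup(c, branch(c, c, c), app(c, 4)), x := tup(c, branch(c, c, c), app(c, 4)).
MGU = { x1 ↦ tup(c, branch(c, c, c), app(c, 4)), x ↦ tup(c, branch(c, c, c), app(c, 4)), y2 ↦ c }, so x1 ↦ tup(c, branch(c, c, c), app(c, 4)).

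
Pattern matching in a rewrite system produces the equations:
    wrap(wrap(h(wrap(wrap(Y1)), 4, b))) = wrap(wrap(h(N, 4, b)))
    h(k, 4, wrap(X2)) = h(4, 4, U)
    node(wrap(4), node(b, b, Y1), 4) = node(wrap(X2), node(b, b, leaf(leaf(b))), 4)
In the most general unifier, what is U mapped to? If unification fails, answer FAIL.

FAIL

Decompose wrap/1: wrap(h(wrap(wrap(Y1)), 4, b)) = wrap(h(N, 4, b)).
Decompose wrap/1: h(wrap(wrap(Y1)), 4, b) = h(N, 4, b).
Decompose h/3: wrap(wrap(Y1)) = N,  4 = 4,  b = b.
Bind N := wrap(wrap(Y1)); no other remaining equation mentions N.
Delete trivial equation 4 = 4.
Delete trivial equation b = b.
Decompose h/3: k = 4,  4 = 4,  wrap(X2) = U.
Clash: constants k and 4 differ; no unifier exists.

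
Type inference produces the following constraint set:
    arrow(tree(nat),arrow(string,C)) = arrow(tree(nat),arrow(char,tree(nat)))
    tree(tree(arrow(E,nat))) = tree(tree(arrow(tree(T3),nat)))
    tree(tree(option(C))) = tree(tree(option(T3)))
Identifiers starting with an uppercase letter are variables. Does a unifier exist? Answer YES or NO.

Decompose arrow/2: tree(nat) = tree(nat),  arrow(string,C) = arrow(char,tree(nat)).
Delete trivial equation tree(nat) = tree(nat).
Decompose arrow/2: string = char,  C = tree(nat).
Clash: constants string and char differ; no unifier exists.

NO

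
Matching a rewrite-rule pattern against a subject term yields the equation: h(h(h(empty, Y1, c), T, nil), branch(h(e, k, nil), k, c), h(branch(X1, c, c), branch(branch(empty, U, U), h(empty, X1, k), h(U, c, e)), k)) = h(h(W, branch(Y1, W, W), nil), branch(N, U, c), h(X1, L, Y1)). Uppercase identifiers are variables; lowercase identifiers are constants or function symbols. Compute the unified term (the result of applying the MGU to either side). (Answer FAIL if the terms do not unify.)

Decompose h/3: h(h(empty, Y1, c), T, nil) = h(W, branch(Y1, W, W), nil),  branch(h(e, k, nil), k, c) = branch(N, U, c),  h(branch(X1, c, c), branch(branch(empty, U, U), h(empty, X1, k), h(U, c, e)), k) = h(X1, L, Y1).
Decompose h/3: h(empty, Y1, c) = W,  T = branch(Y1, W, W),  nil = nil.
Bind W := h(empty, Y1, c); substituting into the one remaining equation that mentions W gives: T = branch(Y1, h(empty, Y1, c), h(empty, Y1, c)).
Bind T := branch(Y1, h(empty, Y1, c), h(empty, Y1, c)); no other remaining equation mentions T.
Delete trivial equation nil = nil.
Decompose branch/3: h(e, k, nil) = N,  k = U,  c = c.
Bind N := h(e, k, nil); no other remaining equation mentions N.
Bind U := k; substituting into the one remaining equation that mentions U gives: h(branch(X1, c, c), branch(branch(empty, k, k), h(empty, X1, k), h(k, c, e)), k) = h(X1, L, Y1).
Delete trivial equation c = c.
Decompose h/3: branch(X1, c, c) = X1,  branch(branch(empty, k, k), h(empty, X1, k), h(k, c, e)) = L,  k = Y1.
Occurs check fails: X1 occurs in branch(X1, c, c); the equation X1 = branch(X1, c, c) has no finite solution.

FAIL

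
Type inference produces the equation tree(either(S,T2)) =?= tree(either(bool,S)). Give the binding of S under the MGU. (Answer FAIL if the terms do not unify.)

Decompose tree/1: either(S,T2) =?= either(bool,S).
Decompose either/2: S =?= bool,  T2 =?= S.
Bind S := bool; substituting into the remaining equation gives: T2 =?= bool.
Bind T2 := bool.
MGU = { S := bool, T2 := bool }, so S := bool.

bool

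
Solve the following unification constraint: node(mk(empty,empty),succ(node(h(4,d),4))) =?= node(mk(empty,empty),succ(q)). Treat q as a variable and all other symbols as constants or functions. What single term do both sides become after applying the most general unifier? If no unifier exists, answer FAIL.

Decompose node/2: mk(empty,empty) =?= mk(empty,empty),  succ(node(h(4,d),4)) =?= succ(q).
Delete trivial equation mk(empty,empty) =?= mk(empty,empty).
Decompose succ/1: node(h(4,d),4) =?= q.
Bind q := node(h(4,d),4).
Applying the MGU to either side gives node(mk(empty,empty),succ(node(h(4,d),4))).

node(mk(empty,empty),succ(node(h(4,d),4)))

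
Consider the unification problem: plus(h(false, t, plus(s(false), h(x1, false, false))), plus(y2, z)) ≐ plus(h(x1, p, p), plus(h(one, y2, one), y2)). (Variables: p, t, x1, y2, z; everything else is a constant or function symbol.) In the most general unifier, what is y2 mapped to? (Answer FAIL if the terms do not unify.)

Decompose plus/2: h(false, t, plus(s(false), h(x1, false, false))) ≐ h(x1, p, p),  plus(y2, z) ≐ plus(h(one, y2, one), y2).
Decompose h/3: false ≐ x1,  t ≐ p,  plus(s(false), h(x1, false, false)) ≐ p.
Bind x1 := false; substituting into the one remaining equation that mentions x1 gives: plus(s(false), h(false, false, false)) ≐ p.
Bind t := p; no other remaining equation mentions t.
Bind p := plus(s(false), h(false, false, false)); no other remaining equation mentions p. Substituting into the earlier binding gives t := plus(s(false), h(false, false, false)).
Decompose plus/2: y2 ≐ h(one, y2, one),  z ≐ y2.
Occurs check fails: y2 occurs in h(one, y2, one); the equation y2 ≐ h(one, y2, one) has no finite solution.

FAIL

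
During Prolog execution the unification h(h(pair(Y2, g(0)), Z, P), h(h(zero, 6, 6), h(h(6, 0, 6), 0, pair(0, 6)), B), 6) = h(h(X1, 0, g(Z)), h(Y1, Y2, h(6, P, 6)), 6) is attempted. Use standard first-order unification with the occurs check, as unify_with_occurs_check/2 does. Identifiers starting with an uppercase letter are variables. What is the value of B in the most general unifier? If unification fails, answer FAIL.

Decompose h/3: h(pair(Y2, g(0)), Z, P) = h(X1, 0, g(Z)),  h(h(zero, 6, 6), h(h(6, 0, 6), 0, pair(0, 6)), B) = h(Y1, Y2, h(6, P, 6)),  6 = 6.
Decompose h/3: pair(Y2, g(0)) = X1,  Z = 0,  P = g(Z).
Bind X1 := pair(Y2, g(0)); no other remaining equation mentions X1.
Bind Z := 0; substituting into the one remaining equation that mentions Z gives: P = g(0).
Bind P := g(0); substituting into the one remaining equation that mentions P gives: h(h(zero, 6, 6), h(h(6, 0, 6), 0, pair(0, 6)), B) = h(Y1, Y2, h(6, g(0), 6)).
Decompose h/3: h(zero, 6, 6) = Y1,  h(h(6, 0, 6), 0, pair(0, 6)) = Y2,  B = h(6, g(0), 6).
Bind Y1 := h(zero, 6, 6); no other remaining equation mentions Y1.
Bind Y2 := h(h(6, 0, 6), 0, pair(0, 6)); no other remaining equation mentions Y2. Substituting into the earlier binding gives X1 := pair(h(h(6, 0, 6), 0, pair(0, 6)), g(0)).
Bind B := h(6, g(0), 6); no other remaining equation mentions B.
Delete trivial equation 6 = 6.
MGU = { X1 = pair(h(h(6, 0, 6), 0, pair(0, 6)), g(0)), Z = 0, P = g(0), Y1 = h(zero, 6, 6), Y2 = h(h(6, 0, 6), 0, pair(0, 6)), B = h(6, g(0), 6) }, so B = h(6, g(0), 6).

h(6, g(0), 6)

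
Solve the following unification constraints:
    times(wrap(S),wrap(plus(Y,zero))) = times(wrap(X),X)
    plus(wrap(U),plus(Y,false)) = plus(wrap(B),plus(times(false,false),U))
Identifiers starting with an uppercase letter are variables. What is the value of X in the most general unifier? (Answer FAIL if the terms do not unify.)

Decompose times/2: wrap(S) = wrap(X),  wrap(plus(Y,zero)) = X.
Decompose wrap/1: S = X.
Bind S := X; no other remaining equation mentions S.
Bind X := wrap(plus(Y,zero)); no other remaining equation mentions X. Substituting into the earlier binding gives S := wrap(plus(Y,zero)).
Decompose plus/2: wrap(U) = wrap(B),  plus(Y,false) = plus(times(false,false),U).
Decompose wrap/1: U = B.
Bind U := B; substituting into the remaining equation gives: plus(Y,false) = plus(times(false,false),B).
Decompose plus/2: Y = times(false,false),  false = B.
Bind Y := times(false,false); no other remaining equation mentions Y. Substituting into the earlier bindings gives S := wrap(plus(times(false,false),zero)), X := wrap(plus(times(false,false),zero)).
Bind B := false. Substituting into the earlier binding gives U := false.
MGU = { S := wrap(plus(times(false,false),zero)), X := wrap(plus(times(false,false),zero)), U := false, Y := times(false,false), B := false }, so X := wrap(plus(times(false,false),zero)).

wrap(plus(times(false,false),zero))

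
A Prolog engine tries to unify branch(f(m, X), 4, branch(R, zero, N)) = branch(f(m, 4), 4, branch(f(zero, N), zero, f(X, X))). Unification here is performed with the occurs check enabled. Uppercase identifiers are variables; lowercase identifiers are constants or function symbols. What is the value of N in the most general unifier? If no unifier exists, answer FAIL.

f(4, 4)

Decompose branch/3: f(m, X) = f(m, 4),  4 = 4,  branch(R, zero, N) = branch(f(zero, N), zero, f(X, X)).
Decompose f/2: m = m,  X = 4.
Delete trivial equation m = m.
Bind X := 4; substituting into the one remaining equation that mentions X gives: branch(R, zero, N) = branch(f(zero, N), zero, f(4, 4)).
Delete trivial equation 4 = 4.
Decompose branch/3: R = f(zero, N),  zero = zero,  N = f(4, 4).
Bind R := f(zero, N); no other remaining equation mentions R.
Delete trivial equation zero = zero.
Bind N := f(4, 4). Substituting into the earlier binding gives R := f(zero, f(4, 4)).
MGU = { X -> 4, R -> f(zero, f(4, 4)), N -> f(4, 4) }, so N -> f(4, 4).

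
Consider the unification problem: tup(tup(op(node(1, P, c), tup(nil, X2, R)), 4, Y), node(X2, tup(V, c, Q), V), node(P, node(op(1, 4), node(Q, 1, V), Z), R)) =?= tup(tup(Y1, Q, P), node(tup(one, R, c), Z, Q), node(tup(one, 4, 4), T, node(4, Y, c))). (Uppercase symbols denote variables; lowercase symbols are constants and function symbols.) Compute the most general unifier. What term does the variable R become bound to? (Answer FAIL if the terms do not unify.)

node(4, tup(one, 4, 4), c)

Decompose tup/3: tup(op(node(1, P, c), tup(nil, X2, R)), 4, Y) =?= tup(Y1, Q, P),  node(X2, tup(V, c, Q), V) =?= node(tup(one, R, c), Z, Q),  node(P, node(op(1, 4), node(Q, 1, V), Z), R) =?= node(tup(one, 4, 4), T, node(4, Y, c)).
Decompose tup/3: op(node(1, P, c), tup(nil, X2, R)) =?= Y1,  4 =?= Q,  Y =?= P.
Bind Y1 := op(node(1, P, c), tup(nil, X2, R)); no other remaining equation mentions Y1.
Bind Q := 4; substituting into the 2 remaining equations that mention Q gives: node(X2, tup(V, c, 4), V) =?= node(tup(one, R, c), Z, 4),  node(P, node(op(1, 4), node(4, 1, V), Z), R) =?= node(tup(one, 4, 4), T, node(4, Y, c)).
Bind Y := P; substituting into the one remaining equation that mentions Y gives: node(P, node(op(1, 4), node(4, 1, V), Z), R) =?= node(tup(one, 4, 4), T, node(4, P, c)).
Decompose node/3: X2 =?= tup(one, R, c),  tup(V, c, 4) =?= Z,  V =?= 4.
Bind X2 := tup(one, R, c); no other remaining equation mentions X2. Substituting into the earlier binding gives Y1 := op(node(1, P, c), tup(nil, tup(one, R, c), R)).
Bind Z := tup(V, c, 4); substituting into the one remaining equation that mentions Z gives: node(P, node(op(1, 4), node(4, 1, V), tup(V, c, 4)), R) =?= node(tup(one, 4, 4), T, node(4, P, c)).
Bind V := 4; substituting into the remaining equation gives: node(P, node(op(1, 4), node(4, 1, 4), tup(4, c, 4)), R) =?= node(tup(one, 4, 4), T, node(4, P, c)). Substituting into the earlier binding gives Z := tup(4, c, 4).
Decompose node/3: P =?= tup(one, 4, 4),  node(op(1, 4), node(4, 1, 4), tup(4, c, 4)) =?= T,  R =?= node(4, P, c).
Bind P := tup(one, 4, 4); substituting into the one remaining equation that mentions P gives: R =?= node(4, tup(one, 4, 4), c). Substituting into the earlier bindings gives Y1 := op(node(1, tup(one, 4, 4), c), tup(nil, tup(one, R, c), R)), Y := tup(one, 4, 4).
Bind T := node(op(1, 4), node(4, 1, 4), tup(4, c, 4)); no other remaining equation mentions T.
Bind R := node(4, tup(one, 4, 4), c). Substituting into the earlier bindings gives Y1 := op(node(1, tup(one, 4, 4), c), tup(nil, tup(one, node(4, tup(one, 4, 4), c), c), node(4, tup(one, 4, 4), c))), X2 := tup(one, node(4, tup(one, 4, 4), c), c).
MGU = { Y1 ↦ op(node(1, tup(one, 4, 4), c), tup(nil, tup(one, node(4, tup(one, 4, 4), c), c), node(4, tup(one, 4, 4), c))), Q ↦ 4, Y ↦ tup(one, 4, 4), X2 ↦ tup(one, node(4, tup(one, 4, 4), c), c), Z ↦ tup(4, c, 4), V ↦ 4, P ↦ tup(one, 4, 4), T ↦ node(op(1, 4), node(4, 1, 4), tup(4, c, 4)), R ↦ node(4, tup(one, 4, 4), c) }, so R ↦ node(4, tup(one, 4, 4), c).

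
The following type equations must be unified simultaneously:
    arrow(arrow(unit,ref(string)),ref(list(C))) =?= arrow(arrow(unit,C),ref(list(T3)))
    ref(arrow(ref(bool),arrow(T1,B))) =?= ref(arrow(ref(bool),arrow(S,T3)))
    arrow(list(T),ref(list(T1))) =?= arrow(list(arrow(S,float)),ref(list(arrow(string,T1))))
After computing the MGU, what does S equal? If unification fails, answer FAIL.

Decompose arrow/2: arrow(unit,ref(string)) =?= arrow(unit,C),  ref(list(C)) =?= ref(list(T3)).
Decompose arrow/2: unit =?= unit,  ref(string) =?= C.
Delete trivial equation unit =?= unit.
Bind C := ref(string); substituting into the one remaining equation that mentions C gives: ref(list(ref(string))) =?= ref(list(T3)).
Decompose ref/1: list(ref(string)) =?= list(T3).
Decompose list/1: ref(string) =?= T3.
Bind T3 := ref(string); substituting into the one remaining equation that mentions T3 gives: ref(arrow(ref(bool),arrow(T1,B))) =?= ref(arrow(ref(bool),arrow(S,ref(string)))).
Decompose ref/1: arrow(ref(bool),arrow(T1,B)) =?= arrow(ref(bool),arrow(S,ref(string))).
Decompose arrow/2: ref(bool) =?= ref(bool),  arrow(T1,B) =?= arrow(S,ref(string)).
Delete trivial equation ref(bool) =?= ref(bool).
Decompose arrow/2: T1 =?= S,  B =?= ref(string).
Bind T1 := S; substituting into the one remaining equation that mentions T1 gives: arrow(list(T),ref(list(S))) =?= arrow(list(arrow(S,float)),ref(list(arrow(string,S)))).
Bind B := ref(string); no other remaining equation mentions B.
Decompose arrow/2: list(T) =?= list(arrow(S,float)),  ref(list(S)) =?= ref(list(arrow(string,S))).
Decompose list/1: T =?= arrow(S,float).
Bind T := arrow(S,float); no other remaining equation mentions T.
Decompose ref/1: list(S) =?= list(arrow(string,S)).
Decompose list/1: S =?= arrow(string,S).
Occurs check fails: S occurs in arrow(string,S); the equation S =?= arrow(string,S) has no finite solution.

FAIL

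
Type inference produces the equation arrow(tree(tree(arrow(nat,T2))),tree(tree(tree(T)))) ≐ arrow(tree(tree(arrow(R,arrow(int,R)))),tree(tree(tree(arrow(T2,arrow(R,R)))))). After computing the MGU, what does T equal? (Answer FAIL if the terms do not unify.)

Decompose arrow/2: tree(tree(arrow(nat,T2))) ≐ tree(tree(arrow(R,arrow(int,R)))),  tree(tree(tree(T))) ≐ tree(tree(tree(arrow(T2,arrow(R,R))))).
Decompose tree/1: tree(arrow(nat,T2)) ≐ tree(arrow(R,arrow(int,R))).
Decompose tree/1: arrow(nat,T2) ≐ arrow(R,arrow(int,R)).
Decompose arrow/2: nat ≐ R,  T2 ≐ arrow(int,R).
Bind R := nat; substituting into the remaining equations gives: T2 ≐ arrow(int,nat),  tree(tree(tree(T))) ≐ tree(tree(tree(arrow(T2,arrow(nat,nat))))).
Bind T2 := arrow(int,nat); substituting into the remaining equation gives: tree(tree(tree(T))) ≐ tree(tree(tree(arrow(arrow(int,nat),arrow(nat,nat))))).
Decompose tree/1: tree(tree(T)) ≐ tree(tree(arrow(arrow(int,nat),arrow(nat,nat)))).
Decompose tree/1: tree(T) ≐ tree(arrow(arrow(int,nat),arrow(nat,nat))).
Decompose tree/1: T ≐ arrow(arrow(int,nat),arrow(nat,nat)).
Bind T := arrow(arrow(int,nat),arrow(nat,nat)).
MGU = { R -> nat, T2 -> arrow(int,nat), T -> arrow(arrow(int,nat),arrow(nat,nat)) }, so T -> arrow(arrow(int,nat),arrow(nat,nat)).

arrow(arrow(int,nat),arrow(nat,nat))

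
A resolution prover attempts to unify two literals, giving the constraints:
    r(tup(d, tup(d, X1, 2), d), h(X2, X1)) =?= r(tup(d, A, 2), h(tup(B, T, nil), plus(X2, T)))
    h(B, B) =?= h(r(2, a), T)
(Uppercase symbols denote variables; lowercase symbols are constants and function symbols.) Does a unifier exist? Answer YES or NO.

Decompose r/2: tup(d, tup(d, X1, 2), d) =?= tup(d, A, 2),  h(X2, X1) =?= h(tup(B, T, nil), plus(X2, T)).
Decompose tup/3: d =?= d,  tup(d, X1, 2) =?= A,  d =?= 2.
Delete trivial equation d =?= d.
Bind A := tup(d, X1, 2); no other remaining equation mentions A.
Clash: constants d and 2 differ; no unifier exists.

NO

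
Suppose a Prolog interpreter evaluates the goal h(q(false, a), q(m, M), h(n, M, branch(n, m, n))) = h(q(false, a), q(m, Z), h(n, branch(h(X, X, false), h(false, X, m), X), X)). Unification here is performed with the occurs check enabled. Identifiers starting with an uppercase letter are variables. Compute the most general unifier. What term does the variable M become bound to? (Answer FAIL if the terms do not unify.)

Decompose h/3: q(false, a) = q(false, a),  q(m, M) = q(m, Z),  h(n, M, branch(n, m, n)) = h(n, branch(h(X, X, false), h(false, X, m), X), X).
Delete trivial equation q(false, a) = q(false, a).
Decompose q/2: m = m,  M = Z.
Delete trivial equation m = m.
Bind M := Z; substituting into the remaining equation gives: h(n, Z, branch(n, m, n)) = h(n, branch(h(X, X, false), h(false, X, m), X), X).
Decompose h/3: n = n,  Z = branch(h(X, X, false), h(false, X, m), X),  branch(n, m, n) = X.
Delete trivial equation n = n.
Bind Z := branch(h(X, X, false), h(false, X, m), X); no other remaining equation mentions Z. Substituting into the earlier binding gives M := branch(h(X, X, false), h(false, X, m), X).
Bind X := branch(n, m, n). Substituting into the earlier bindings gives M := branch(h(branch(n, m, n), branch(n, m, n), false), h(false, branch(n, m, n), m), branch(n, m, n)), Z := branch(h(branch(n, m, n), branch(n, m, n), false), h(false, branch(n, m, n), m), branch(n, m, n)).
MGU = { M -> branch(h(branch(n, m, n), branch(n, m, n), false), h(false, branch(n, m, n), m), branch(n, m, n)), Z -> branch(h(branch(n, m, n), branch(n, m, n), false), h(false, branch(n, m, n), m), branch(n, m, n)), X -> branch(n, m, n) }, so M -> branch(h(branch(n, m, n), branch(n, m, n), false), h(false, branch(n, m, n), m), branch(n, m, n)).

branch(h(branch(n, m, n), branch(n, m, n), false), h(false, branch(n, m, n), m), branch(n, m, n))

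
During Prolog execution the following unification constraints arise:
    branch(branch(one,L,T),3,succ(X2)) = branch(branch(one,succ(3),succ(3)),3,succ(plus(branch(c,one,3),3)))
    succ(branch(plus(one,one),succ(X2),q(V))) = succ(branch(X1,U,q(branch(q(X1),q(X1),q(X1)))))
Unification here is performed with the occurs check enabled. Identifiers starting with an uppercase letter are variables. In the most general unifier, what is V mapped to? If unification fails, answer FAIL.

branch(q(plus(one,one)),q(plus(one,one)),q(plus(one,one)))

Decompose branch/3: branch(one,L,T) = branch(one,succ(3),succ(3)),  3 = 3,  succ(X2) = succ(plus(branch(c,one,3),3)).
Decompose branch/3: one = one,  L = succ(3),  T = succ(3).
Delete trivial equation one = one.
Bind L := succ(3); no other remaining equation mentions L.
Bind T := succ(3); no other remaining equation mentions T.
Delete trivial equation 3 = 3.
Decompose succ/1: X2 = plus(branch(c,one,3),3).
Bind X2 := plus(branch(c,one,3),3); substituting into the remaining equation gives: succ(branch(plus(one,one),succ(plus(branch(c,one,3),3)),q(V))) = succ(branch(X1,U,q(branch(q(X1),q(X1),q(X1))))).
Decompose succ/1: branch(plus(one,one),succ(plus(branch(c,one,3),3)),q(V)) = branch(X1,U,q(branch(q(X1),q(X1),q(X1)))).
Decompose branch/3: plus(one,one) = X1,  succ(plus(branch(c,one,3),3)) = U,  q(V) = q(branch(q(X1),q(X1),q(X1))).
Bind X1 := plus(one,one); substituting into the one remaining equation that mentions X1 gives: q(V) = q(branch(q(plus(one,one)),q(plus(one,one)),q(plus(one,one)))).
Bind U := succ(plus(branch(c,one,3),3)); no other remaining equation mentions U.
Decompose q/1: V = branch(q(plus(one,one)),q(plus(one,one)),q(plus(one,one))).
Bind V := branch(q(plus(one,one)),q(plus(one,one)),q(plus(one,one))).
MGU = { L -> succ(3), T -> succ(3), X2 -> plus(branch(c,one,3),3), X1 -> plus(one,one), U -> succ(plus(branch(c,one,3),3)), V -> branch(q(plus(one,one)),q(plus(one,one)),q(plus(one,one))) }, so V -> branch(q(plus(one,one)),q(plus(one,one)),q(plus(one,one))).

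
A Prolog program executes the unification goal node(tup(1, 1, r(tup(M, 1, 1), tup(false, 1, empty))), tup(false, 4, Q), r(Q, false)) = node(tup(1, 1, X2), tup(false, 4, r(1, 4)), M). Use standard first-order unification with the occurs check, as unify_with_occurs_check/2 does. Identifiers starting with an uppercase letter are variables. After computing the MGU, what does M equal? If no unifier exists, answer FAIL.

r(r(1, 4), false)

Decompose node/3: tup(1, 1, r(tup(M, 1, 1), tup(false, 1, empty))) = tup(1, 1, X2),  tup(false, 4, Q) = tup(false, 4, r(1, 4)),  r(Q, false) = M.
Decompose tup/3: 1 = 1,  1 = 1,  r(tup(M, 1, 1), tup(false, 1, empty)) = X2.
Delete trivial equation 1 = 1.
Delete trivial equation 1 = 1.
Bind X2 := r(tup(M, 1, 1), tup(false, 1, empty)); no other remaining equation mentions X2.
Decompose tup/3: false = false,  4 = 4,  Q = r(1, 4).
Delete trivial equation false = false.
Delete trivial equation 4 = 4.
Bind Q := r(1, 4); substituting into the remaining equation gives: r(r(1, 4), false) = M.
Bind M := r(r(1, 4), false). Substituting into the earlier binding gives X2 := r(tup(r(r(1, 4), false), 1, 1), tup(false, 1, empty)).
MGU = { X2 = r(tup(r(r(1, 4), false), 1, 1), tup(false, 1, empty)), Q = r(1, 4), M = r(r(1, 4), false) }, so M = r(r(1, 4), false).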